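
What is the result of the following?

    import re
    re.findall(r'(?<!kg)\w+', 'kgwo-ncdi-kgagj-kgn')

['kgwo', 'ncdi', 'kgagj', 'kgn']

`(?!…)`/`(?<!…)` only lets a position through if the neighbouring text does NOT match; no characters are consumed.
Matches: at [0:4] → 'kgwo'; at [5:9] → 'ncdi'; at [10:15] → 'kgagj'; at [16:19] → 'kgn'.
No capturing groups, so `findall` returns the 4 full match strings.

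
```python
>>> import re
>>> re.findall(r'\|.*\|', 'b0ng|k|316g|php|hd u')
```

['|k|316g|php|']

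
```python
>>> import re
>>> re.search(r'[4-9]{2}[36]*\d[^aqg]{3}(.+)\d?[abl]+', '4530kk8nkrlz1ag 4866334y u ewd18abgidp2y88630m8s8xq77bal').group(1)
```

The pattern matches exactly 2 of a character in [4-9], then zero or more of one of [36], then a digit; then exactly 3 of any character except [aqg]; then one or more of any character (captured); then optionally a digit, then one or more of one of [abl].
`re.search` scans for the first position where the pattern succeeds.
The match spans [0:56] → '4530kk8nkrlz1ag 4866334y u ewd18abgidp2y88630m8s8xq77bal'.
Captured: group 1 = 'nkrlz1ag 4866334y u ewd18abgidp2y88630m8s8xq77ba'.

'nkrlz1ag 4866334y u ewd18abgidp2y88630m8s8xq77ba'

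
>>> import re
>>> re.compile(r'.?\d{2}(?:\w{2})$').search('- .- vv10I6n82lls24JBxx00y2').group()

'x00y2'

Pattern: optionally any character, then exactly 2 of a digit; then exactly 2 of a word character (non-capturing group); then anchored at the end.
`search` walks the string left to right and returns the first match it finds.
The match spans [22:27] → 'x00y2'.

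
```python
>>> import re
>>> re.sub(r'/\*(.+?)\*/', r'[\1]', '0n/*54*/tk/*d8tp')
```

Matches: at [2:8] → '/*54*/'.
Each match is replaced using the text its own group 1 captured.

'0n[54]tk/*d8tp'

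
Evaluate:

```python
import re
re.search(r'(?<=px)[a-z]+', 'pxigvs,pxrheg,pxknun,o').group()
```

'igvs'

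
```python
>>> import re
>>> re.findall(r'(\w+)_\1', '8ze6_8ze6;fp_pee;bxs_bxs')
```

['8ze6', 'p', 'bxs']

`\1` has to match the exact text group 1 already captured.
Matches: at [0:9] match '8ze6_8ze6', group 1 = '8ze6'; at [11:14] match 'p_p', group 1 = 'p'; at [17:24] match 'bxs_bxs', group 1 = 'bxs'.
Because there's exactly one group, `findall` drops the full match and keeps group 1 from each hit.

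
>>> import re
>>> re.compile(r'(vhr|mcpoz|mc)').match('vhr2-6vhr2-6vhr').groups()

('vhr',)

The match spans [0:3] → 'vhr'.
Captured: group 1 = 'vhr'.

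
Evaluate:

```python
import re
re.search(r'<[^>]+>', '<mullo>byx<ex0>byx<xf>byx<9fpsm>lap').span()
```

`search` walks the string left to right and returns the first match it finds.
The match spans [0:7] → '<mullo>'.

(0, 7)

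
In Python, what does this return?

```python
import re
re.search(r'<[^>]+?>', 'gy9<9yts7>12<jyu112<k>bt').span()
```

(3, 10)

The match spans [3:10] → '<9yts7>'.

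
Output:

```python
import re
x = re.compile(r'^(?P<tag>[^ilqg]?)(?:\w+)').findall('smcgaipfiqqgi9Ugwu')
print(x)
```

['s']

The pattern matches anchored at the start of the string; then optionally any character except [ilqg] (captured as 'tag'); then one or more of a word character (non-capturing group).
Scanning left to right: at [0:18] match 'smcgaipfiqqgi9Ugwu', group 1 = 's'.
With a single group, `findall` returns only what that group captured — 1 item.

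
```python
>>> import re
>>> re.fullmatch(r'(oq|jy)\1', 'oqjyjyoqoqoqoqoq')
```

None

The backreference `\1` re-matches whatever the first group consumed, character for character.
`re.fullmatch` is like wrapping the pattern in `^…$` (in single-line mode).
Here there's no way to consume every character, so the call returns None.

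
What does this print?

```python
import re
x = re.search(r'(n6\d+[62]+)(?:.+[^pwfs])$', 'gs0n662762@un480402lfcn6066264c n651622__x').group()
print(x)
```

n662762@un480402lfcn6066264c n651622__x

The pattern matches the literal 'n6', then one or more of a digit, then one or more of one of [62] (captured); then one or more of any character, then any character except [pwfs] (non-capturing group); then anchored at the end.
`search` walks the string left to right and returns the first match it finds.
The match spans [3:42] → 'n662762@un480402lfcn6066264c n651622__x'.
Captured: group 1 = 'n662762'.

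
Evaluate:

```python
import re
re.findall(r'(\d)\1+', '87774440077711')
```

The backreference `\1` re-matches whatever the first group consumed, character for character.
Matches: at [1:4] match '777', group 1 = '7'; at [4:7] match '444', group 1 = '4'; at [7:9] match '00', group 1 = '0'; at [9:12] match '777', group 1 = '7'; at [12:14] match '11', group 1 = '1'.
One capturing group, so `findall` returns just the captured substring from each match — 5 in all.

['7', '4', '0', '7', '1']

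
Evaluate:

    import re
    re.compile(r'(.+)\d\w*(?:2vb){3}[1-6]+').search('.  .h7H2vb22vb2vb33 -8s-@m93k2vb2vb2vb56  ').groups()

('.  .h7H2vb22vb2vb33 -8s-@m9',)

The pattern matches one or more of any character (captured); then a digit, then zero or more of a word character, then the literal '2vb' repeated 3 times; then one or more of a character in [1-6].
`re.search` tries every starting position until one works.
The match spans [0:40] → '.  .h7H2vb22vb2vb33 -8s-@m93k2vb2vb2vb56'.
Captured: group 1 = '.  .h7H2vb22vb2vb33 -8s-@m9'.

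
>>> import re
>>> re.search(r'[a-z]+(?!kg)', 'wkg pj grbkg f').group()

A negative assertion filters positions out without eating any characters.
`re.search` scans for the first position where the pattern succeeds.
The match spans [0:3] → 'wkg'.

'wkg'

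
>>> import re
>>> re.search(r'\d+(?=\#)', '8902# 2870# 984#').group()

The positive lookaround only admits positions where the adjacent text matches; those characters stay outside the span.
`re.search` scans for the first position where the pattern succeeds.
The match spans [0:4] → '8902'.

'8902'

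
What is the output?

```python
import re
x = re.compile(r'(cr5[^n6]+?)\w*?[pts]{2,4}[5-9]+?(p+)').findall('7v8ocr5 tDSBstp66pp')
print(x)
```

[('cr5 ', 'pp')]

This matches the literal 'cr5', then one or more of any character except [n6] (lazy) (captured); then zero or more of a word character (lazy), then 2 to 4 of one of [pts], then one or more of a character in [5-9] (lazy); then one or more of a literal 'p' (captured).
Walking the string: at [4:19] match 'cr5 tDSBstp66pp', groups = ('cr5 ', 'pp').
`findall` packs the 2 group values into a tuple for every match.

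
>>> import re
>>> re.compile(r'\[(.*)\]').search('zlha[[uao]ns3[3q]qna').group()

`re.search` tries every starting position until one works.
The match spans [4:17] → '[[uao]ns3[3q]'.
Captured: group 1 = '[uao]ns3[3q'.

'[[uao]ns3[3q]'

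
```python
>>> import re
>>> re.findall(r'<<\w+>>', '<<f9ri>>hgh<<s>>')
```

Matches: at [0:8] → '<<f9ri>>'; at [11:16] → '<<s>>'.
Since nothing is captured, `findall` lists the 2 matched substrings directly.

['<<f9ri>>', '<<s>>']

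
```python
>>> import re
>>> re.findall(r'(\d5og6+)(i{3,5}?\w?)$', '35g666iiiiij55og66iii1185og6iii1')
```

[('85og6', 'iii1')]

Multiple groups make `findall` return tuples — one 2-tuple for the one match.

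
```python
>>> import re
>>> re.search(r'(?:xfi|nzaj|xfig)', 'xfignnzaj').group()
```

The regex engine tests alternatives in the order written; an earlier branch that matches wins even if a later one would match more.
Unlike `match`, `search` isn't anchored — it looks for the pattern anywhere in the string.
The match spans [0:3] → 'xfi'.

'xfi'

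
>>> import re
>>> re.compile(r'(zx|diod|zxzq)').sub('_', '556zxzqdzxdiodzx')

'556_zqd___'

`|` is ordered: at each position the engine commits to the first alternative that works.
Matches: at [3:5] → 'zx'; at [8:10] → 'zx'; at [10:14] → 'diod'; at [14:16] → 'zx'.
`sub` substitutes '_' at each match site.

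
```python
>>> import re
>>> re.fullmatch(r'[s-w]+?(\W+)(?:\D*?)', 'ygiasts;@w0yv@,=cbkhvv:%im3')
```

None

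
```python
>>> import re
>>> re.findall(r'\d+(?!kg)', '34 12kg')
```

['34', '1']

A negative assertion filters positions out without eating any characters.
Matches: at [0:2] → '34'; at [3:4] → '1'.
Since nothing is captured, `findall` lists the 2 matched substrings directly.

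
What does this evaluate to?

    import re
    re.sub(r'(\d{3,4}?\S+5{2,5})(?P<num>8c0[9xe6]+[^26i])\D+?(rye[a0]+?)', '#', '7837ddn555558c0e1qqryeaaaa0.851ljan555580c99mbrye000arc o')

The `?` after the quantifier makes it lazy — it takes as little as possible before letting the rest of the pattern try.
Each match is replaced by '#'.

'#aaa0.851ljan555580c99mbrye000arc o'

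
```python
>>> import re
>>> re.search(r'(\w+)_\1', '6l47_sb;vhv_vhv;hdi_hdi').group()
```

After group 1 captures some text, `\1` only succeeds where that same text appears again.
`re.search` tries every starting position until one works.
The match spans [8:15] → 'vhv_vhv'.
Captured: group 1 = 'vhv'.

'vhv_vhv'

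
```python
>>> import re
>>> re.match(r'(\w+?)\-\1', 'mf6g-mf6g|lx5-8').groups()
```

('mf6g',)

The match spans [0:9] → 'mf6g-mf6g'.
Captured: group 1 = 'mf6g'.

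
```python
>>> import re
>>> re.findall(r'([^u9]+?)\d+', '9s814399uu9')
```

Pattern: one or more of any character except [u9] (lazy) (captured); then one or more of a digit.
A non-greedy quantifier consumes as few characters as it can — just enough that the remainder of the pattern still matches from where it stops; whatever follows it matches normally.
Matches: at [1:8] match 's814399', group 1 = 's'.
One capturing group, so `findall` returns just the captured substring from the one match — 1 in all.

['s']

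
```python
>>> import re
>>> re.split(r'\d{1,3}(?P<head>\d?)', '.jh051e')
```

['.jh', '', 'e']

The group in the pattern means `split` returns the separators' captures alongside the pieces.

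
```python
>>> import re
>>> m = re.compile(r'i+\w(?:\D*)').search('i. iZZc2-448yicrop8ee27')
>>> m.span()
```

(3, 7)

The match spans [3:7] → 'iZZc'.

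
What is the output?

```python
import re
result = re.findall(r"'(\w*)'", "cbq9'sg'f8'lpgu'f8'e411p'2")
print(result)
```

['sg', 'lpgu', 'e411p']

One capturing group, so `findall` returns just the captured substring from each match — 3 in all.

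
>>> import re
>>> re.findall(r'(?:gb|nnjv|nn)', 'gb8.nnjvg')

['gb', 'nnjv']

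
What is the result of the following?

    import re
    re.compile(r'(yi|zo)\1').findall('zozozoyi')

`\1` is not a pattern — it's the concrete string captured by group 1, re-applied verbatim.
Matches: at [0:4] match 'zozo', group 1 = 'zo'.
Because there's exactly one group, `findall` drops the full match and keeps group 1 from the one hit.

['zo']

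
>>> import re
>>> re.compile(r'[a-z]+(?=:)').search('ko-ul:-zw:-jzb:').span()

(3, 5)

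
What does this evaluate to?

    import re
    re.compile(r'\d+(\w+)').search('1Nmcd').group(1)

This matches one or more of a digit; then one or more of a word character (captured).
`re.search` scans for the first position where the pattern succeeds.
The match spans [0:5] → '1Nmcd'.
Captured: group 1 = 'Nmcd'.

'Nmcd'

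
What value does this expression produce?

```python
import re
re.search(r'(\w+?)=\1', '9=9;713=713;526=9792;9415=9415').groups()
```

A backreference is literal: `\1` must see the identical characters the first group matched.
`re.search` scans for the first position where the pattern succeeds.
The match spans [0:3] → '9=9'.
Captured: group 1 = '9'.

('9',)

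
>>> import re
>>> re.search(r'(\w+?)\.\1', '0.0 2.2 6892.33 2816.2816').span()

(0, 3)

`\1` has to match the exact text group 1 already captured.
`search` walks the string left to right and returns the first match it finds.
The match spans [0:3] → '0.0'.
Captured: group 1 = '0'.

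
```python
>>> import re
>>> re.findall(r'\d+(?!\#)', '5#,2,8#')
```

Because the assertion is negative and zero-width, positions next to the forbidden text are skipped.
Matches: at [3:4] → '2'.
Since nothing is captured, `findall` lists the 1 matched substring directly.

['2']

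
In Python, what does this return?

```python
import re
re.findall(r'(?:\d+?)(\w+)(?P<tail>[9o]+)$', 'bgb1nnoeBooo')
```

`findall` packs the 2 group values into a tuple for every match.

[('nnoeBoo', 'o')]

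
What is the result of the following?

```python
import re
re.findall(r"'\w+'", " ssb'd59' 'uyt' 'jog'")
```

Matches: at [4:9] → "'d59'"; at [10:15] → "'uyt'"; at [16:21] → "'jog'".
No capturing groups, so `findall` returns the 3 full match strings.

["'d59'", "'uyt'", "'jog'"]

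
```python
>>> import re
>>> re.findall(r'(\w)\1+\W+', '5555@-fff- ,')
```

`\1` is not a pattern — it's the concrete string captured by group 1, re-applied verbatim.
Walking the string: at [0:6] match '5555@-', group 1 = '5'; at [6:12] match 'fff- ,', group 1 = 'f'.
`findall` collects group 1 from each match (2 total).

['5', 'f']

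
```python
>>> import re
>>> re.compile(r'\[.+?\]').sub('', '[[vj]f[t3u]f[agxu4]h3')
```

Every occurrence is swapped for ''.

'ffh3'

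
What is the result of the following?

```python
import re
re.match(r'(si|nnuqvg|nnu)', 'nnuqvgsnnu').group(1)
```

'nnuqvg'

Alternation tries branches left to right and keeps the first one that lets the overall match succeed at that position.
`match` is anchored at position 0; if the pattern doesn't fit there, it returns None.
The match spans [0:6] → 'nnuqvg'.
Captured: group 1 = 'nnuqvg'.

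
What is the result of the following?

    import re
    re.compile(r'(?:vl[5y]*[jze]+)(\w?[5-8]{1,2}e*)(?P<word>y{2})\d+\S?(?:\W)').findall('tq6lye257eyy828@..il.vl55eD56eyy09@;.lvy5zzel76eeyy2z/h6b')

This matches the literal 'vl', then zero or more of one of [5y], then one or more of one of [jze] (non-capturing group); then optionally a word character, then 1 to 2 of a character in [5-8], then zero or more of the literal 'e' (captured); then exactly 2 of a literal 'y' (captured as 'word'); then one or more of a digit, then optionally a non-whitespace character; then a non-word character (non-capturing group).
Matches: at [21:36] match 'vl55eD56eyy09@;', groups = ('D56e', 'yy').
`findall` packs the 2 group values into a tuple for every match.

[('D56e', 'yy')]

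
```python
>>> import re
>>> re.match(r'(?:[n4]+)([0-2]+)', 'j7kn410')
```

Pattern: one or more of one of [n4] (non-capturing group); then one or more of a character in [0-2] (captured).
`match` is anchored at position 0; if the pattern doesn't fit there, it returns None.
Here the string doesn't start with a match, so the call returns None.

None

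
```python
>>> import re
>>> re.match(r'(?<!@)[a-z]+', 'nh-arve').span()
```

With `match`, the pattern is implicitly anchored at the beginning.
The match spans [0:2] → 'nh'.

(0, 2)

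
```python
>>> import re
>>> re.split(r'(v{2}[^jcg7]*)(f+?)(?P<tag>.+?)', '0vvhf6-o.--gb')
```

Pattern: exactly 2 of the literal 'v', then zero or more of any character except [jcg7] (captured); then one or more of a literal 'f' (lazy) (captured); then one or more of any character (lazy) (captured as 'tag').
Matches to split on: at [1:6] → 'vvhf6'.
`re.split` interleaves the captured-group text with the surrounding fragments.

['0', 'vvh', 'f', '6', '-o.--gb']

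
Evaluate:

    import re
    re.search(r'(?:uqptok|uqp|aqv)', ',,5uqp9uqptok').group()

'uqp'

The match spans [3:6] → 'uqp'.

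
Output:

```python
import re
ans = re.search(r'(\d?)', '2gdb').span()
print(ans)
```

(0, 1)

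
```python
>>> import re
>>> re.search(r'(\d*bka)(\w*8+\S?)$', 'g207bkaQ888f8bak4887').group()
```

The pattern matches zero or more of a digit, then the literal 'bka' (captured); then zero or more of a word character, then one or more of a literal '8', then optionally a non-whitespace character (captured); then anchored at the end.
`search` walks the string left to right and returns the first match it finds.
The match spans [1:20] → '207bkaQ888f8bak4887'.
Captured: group 1 = '207bka', group 2 = 'Q888f8bak4887'.

'207bkaQ888f8bak4887'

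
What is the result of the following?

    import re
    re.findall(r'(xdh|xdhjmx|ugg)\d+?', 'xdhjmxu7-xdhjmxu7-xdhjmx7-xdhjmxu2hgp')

['xdhjmx']

With a single group, `findall` returns only what that group captured — 1 item.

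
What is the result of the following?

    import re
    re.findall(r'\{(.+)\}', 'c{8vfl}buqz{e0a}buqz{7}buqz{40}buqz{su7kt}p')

['8vfl}buqz{e0a}buqz{7}buqz{40}buqz{su7kt']

Scanning left to right: at [1:42] match '{8vfl}buqz{e0a}buqz{7}buqz{40}buqz{su7kt}', group 1 = '8vfl}buqz{e0a}buqz{7}buqz{40}buqz{su7kt'.
One capturing group, so `findall` returns just the captured substring from the one match — 1 in all.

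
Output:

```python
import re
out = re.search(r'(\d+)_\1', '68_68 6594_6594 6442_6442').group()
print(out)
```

`\1` is not a pattern — it's the concrete string captured by group 1, re-applied verbatim.
`search` walks the string left to right and returns the first match it finds.
The match spans [0:5] → '68_68'.
Captured: group 1 = '68'.

68_68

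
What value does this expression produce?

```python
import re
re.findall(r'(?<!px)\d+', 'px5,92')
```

['92']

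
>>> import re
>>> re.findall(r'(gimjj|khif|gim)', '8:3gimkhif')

['gim', 'khif']

Matches: at [3:6] match 'gim', group 1 = 'gim'; at [6:10] match 'khif', group 1 = 'khif'.
`findall` collects group 1 from each match (2 total).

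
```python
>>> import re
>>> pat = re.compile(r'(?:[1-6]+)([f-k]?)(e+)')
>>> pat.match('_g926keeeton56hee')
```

Pattern: one or more of a character in [1-6] (non-capturing group); then optionally a character in [f-k] (captured); then one or more of a literal 'e' (captured).
`match` is anchored at position 0; if the pattern doesn't fit there, it returns None.
Here position 0 doesn't satisfy it, so the call returns None.

None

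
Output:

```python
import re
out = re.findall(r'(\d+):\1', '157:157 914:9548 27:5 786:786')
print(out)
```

The backreference `\1` re-matches whatever the first group consumed, character for character.
Walking the string: at [0:7] match '157:157', group 1 = '157'; at [22:29] match '786:786', group 1 = '786'.
One capturing group, so `findall` returns just the captured substring from each match — 2 in all.

['157', '786']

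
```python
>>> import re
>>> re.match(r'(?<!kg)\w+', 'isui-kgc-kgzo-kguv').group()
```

'isui'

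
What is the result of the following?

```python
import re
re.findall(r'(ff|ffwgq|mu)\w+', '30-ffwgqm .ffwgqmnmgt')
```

Alternation tries branches left to right and keeps the first one that lets the overall match succeed at that position.
Walking the string: at [3:9] match 'ffwgqm', group 1 = 'ff'; at [11:21] match 'ffwgqmnmgt', group 1 = 'ff'.
Because there's exactly one group, `findall` drops the full match and keeps group 1 from each hit.

['ff', 'ff']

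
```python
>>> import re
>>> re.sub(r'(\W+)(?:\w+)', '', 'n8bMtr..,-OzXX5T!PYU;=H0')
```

This matches one or more of a non-word character (captured); then one or more of a word character (non-capturing group).
Matches: at [6:16] → '..,-OzXX5T'; at [16:20] → '!PYU'; at [20:24] → ';=H0'.
`sub` substitutes '' at each match site.

'n8bMtr'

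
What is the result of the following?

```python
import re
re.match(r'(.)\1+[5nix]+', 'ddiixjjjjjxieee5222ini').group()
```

'ddiix'

`match` is anchored at position 0; if the pattern doesn't fit there, it returns None.
The match spans [0:5] → 'ddiix'.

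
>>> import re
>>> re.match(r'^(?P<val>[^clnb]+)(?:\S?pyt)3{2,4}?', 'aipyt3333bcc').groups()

Pattern: anchored at the start of the string; then one or more of any character except [clnb] (captured as 'val'); then optionally a non-whitespace character, then the literal 'pyt' (non-capturing group); then 2 to 4 of a literal '3' (lazy).
Because the quantifier is non-greedy, it stops expanding at the earliest point where the rest of the pattern can succeed.
With `match`, the pattern is implicitly anchored at the beginning.
The match spans [0:7] → 'aipyt33'.
Captured: group 1 = 'ai'.

('ai',)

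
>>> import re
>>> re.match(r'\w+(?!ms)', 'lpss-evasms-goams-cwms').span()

(0, 4)

The negative lookaround is zero-width — it rules out positions where the adjacent text would match, without consuming anything.
`re.match` won't scan ahead — the pattern has to work from the very first character.
The match spans [0:4] → 'lpss'.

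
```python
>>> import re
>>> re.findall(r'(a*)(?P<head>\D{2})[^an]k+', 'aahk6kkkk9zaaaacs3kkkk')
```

The pattern matches zero or more of a literal 'a' (captured); then exactly 2 of a non-digit (captured as 'head'); then any character except [an], then one or more of the literal 'k'.
Matches: at [0:9] match 'aahk6kkkk', groups = ('aa', 'hk'); at [11:22] match 'aaaacs3kkkk', groups = ('aaaa', 'cs').
With 2 capturing groups, `findall` returns a 2-tuple per match.

[('aa', 'hk'), ('aaaa', 'cs')]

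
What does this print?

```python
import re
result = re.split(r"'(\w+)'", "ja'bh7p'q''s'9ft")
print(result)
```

With a capturing group present, the delimiter's captured portion is kept in the result list.

['ja', 'bh7p', "q'", 's', '9ft']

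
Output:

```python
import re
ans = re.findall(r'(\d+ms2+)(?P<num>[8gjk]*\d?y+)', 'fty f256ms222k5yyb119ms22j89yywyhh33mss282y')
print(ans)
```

[('256ms222', 'k5yy'), ('119ms22', 'j89yy')]

This matches one or more of a digit, then the literal 'ms', then one or more of a literal '2' (captured); then zero or more of one of [8gjk], then optionally a digit, then one or more of the literal 'y' (captured as 'num').
Scanning left to right: at [5:17] match '256ms222k5yy', groups = ('256ms222', 'k5yy'); at [18:30] match '119ms22j89yy', groups = ('119ms22', 'j89yy').
2 groups means each result is a tuple of 2 captured strings — 2 here.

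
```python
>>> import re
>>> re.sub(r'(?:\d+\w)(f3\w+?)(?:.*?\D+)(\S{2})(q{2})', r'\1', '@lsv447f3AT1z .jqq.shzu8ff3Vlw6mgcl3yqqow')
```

'@lsvf3A.shzuf3Vow'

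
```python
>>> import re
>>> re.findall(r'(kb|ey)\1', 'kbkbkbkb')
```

`\1` is not a pattern — it's the concrete string captured by group 1, re-applied verbatim.
`findall` collects group 1 from each match (2 total).

['kb', 'kb']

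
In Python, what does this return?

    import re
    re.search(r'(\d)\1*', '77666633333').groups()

After group 1 captures some text, `\1` only succeeds where that same text appears again.
`re.search` tries every starting position until one works.
The match spans [0:2] → '77'.
Captured: group 1 = '7'.

('7',)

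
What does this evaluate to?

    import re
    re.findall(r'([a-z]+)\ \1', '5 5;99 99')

Because there's exactly one group, `findall` drops the full match and keeps group 1 from each hit.
Nothing in the string satisfies the pattern, so the list is empty.

[]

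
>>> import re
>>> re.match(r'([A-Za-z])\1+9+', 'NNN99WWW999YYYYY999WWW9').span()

`re.match` only tries the pattern at the start of the string.
The match spans [0:5] → 'NNN99'.

(0, 5)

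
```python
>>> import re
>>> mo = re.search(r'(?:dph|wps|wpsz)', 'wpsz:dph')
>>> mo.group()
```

'wps'

Alternation isn't longest-match — the leftmost alternative that fits at this position is chosen.
Unlike `match`, `search` isn't anchored — it looks for the pattern anywhere in the string.
The match spans [0:3] → 'wps'.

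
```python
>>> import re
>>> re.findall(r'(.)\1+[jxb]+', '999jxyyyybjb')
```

After group 1 captures some text, `\1` only succeeds where that same text appears again.
`findall` collects group 1 from each match (2 total).

['9', 'y']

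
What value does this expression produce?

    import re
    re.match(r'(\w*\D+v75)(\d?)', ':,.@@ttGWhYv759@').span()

(0, 15)

Pattern: zero or more of a word character, then one or more of a non-digit, then the literal 'v75' (captured); then optionally a digit (captured).
`match` is anchored at position 0; if the pattern doesn't fit there, it returns None.
The match spans [0:15] → ':,.@@ttGWhYv759'.
Captured: group 1 = ':,.@@ttGWhYv75', group 2 = '9'.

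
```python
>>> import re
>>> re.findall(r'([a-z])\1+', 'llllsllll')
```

After group 1 captures some text, `\1` only succeeds where that same text appears again.
Scanning left to right: at [0:4] match 'llll', group 1 = 'l'; at [5:9] match 'llll', group 1 = 'l'.
One capturing group, so `findall` returns just the captured substring from each match — 2 in all.

['l', 'l']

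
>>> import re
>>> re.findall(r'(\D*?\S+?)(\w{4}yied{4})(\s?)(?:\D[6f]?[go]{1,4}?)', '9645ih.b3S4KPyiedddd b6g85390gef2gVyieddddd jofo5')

[('9645ih.b3', 'S4KPyiedddd', ' ')]

The pattern matches zero or more of a non-digit (lazy), then one or more of a non-whitespace character (lazy) (captured); then exactly 4 of a word character, then the literal 'yie', then exactly 4 of a literal 'd' (captured); then optionally whitespace (captured); then a non-digit, then optionally one of [6f], then 1 to 4 of one of [go] (lazy) (non-capturing group).
Scanning left to right: at [0:24] match '9645ih.b3S4KPyiedddd b6g', groups = ('9645ih.b3', 'S4KPyiedddd', ' ').
`findall` packs the 3 group values into a tuple for every match.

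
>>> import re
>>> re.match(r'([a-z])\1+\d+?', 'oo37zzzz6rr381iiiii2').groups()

('o',)

The match spans [0:3] → 'oo3'.
Captured: group 1 = 'o'.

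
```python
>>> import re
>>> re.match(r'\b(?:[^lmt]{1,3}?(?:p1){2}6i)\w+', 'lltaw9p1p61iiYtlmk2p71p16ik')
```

None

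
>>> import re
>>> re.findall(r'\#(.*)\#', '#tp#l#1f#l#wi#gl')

Matches: at [0:14] match '#tp#l#1f#l#wi#', group 1 = 'tp#l#1f#l#wi'.
Because there's exactly one group, `findall` drops the full match and keeps group 1 from the one hit.

['tp#l#1f#l#wi']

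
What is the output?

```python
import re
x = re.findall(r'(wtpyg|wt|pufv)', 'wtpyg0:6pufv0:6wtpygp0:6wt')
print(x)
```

Alternation tries branches left to right and keeps the first one that lets the overall match succeed at that position.
Because there's exactly one group, `findall` drops the full match and keeps group 1 from each hit.

['wtpyg', 'pufv', 'wtpyg', 'wt']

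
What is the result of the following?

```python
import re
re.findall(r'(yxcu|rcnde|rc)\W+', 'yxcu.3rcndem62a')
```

Scanning left to right: at [0:5] match 'yxcu.', group 1 = 'yxcu'.
`findall` collects group 1 from the one match (1 total).

['yxcu']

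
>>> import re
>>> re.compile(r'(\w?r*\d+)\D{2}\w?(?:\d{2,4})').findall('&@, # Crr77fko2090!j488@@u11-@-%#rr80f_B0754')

The pattern matches optionally a word character, then zero or more of a literal 'r', then one or more of a digit (captured); then exactly 2 of a non-digit, then optionally a word character; then 2 to 4 of a digit (non-capturing group).
`findall` collects group 1 from each match (3 total).

['Crr77', 'j488', 'rr80']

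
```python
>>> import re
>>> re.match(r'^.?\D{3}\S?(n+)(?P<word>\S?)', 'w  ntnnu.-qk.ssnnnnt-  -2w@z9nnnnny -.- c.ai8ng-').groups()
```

This matches anchored at the start of the string; then optionally any character, then exactly 3 of a non-digit, then optionally a non-whitespace character; then one or more of a literal 'n' (captured); then optionally a non-whitespace character (captured as 'word').
`match` is anchored at position 0; if the pattern doesn't fit there, it returns None.
The match spans [0:8] → 'w  ntnnu'.
Captured: group 1 = 'nn', group 2 = 'u'.

('nn', 'u')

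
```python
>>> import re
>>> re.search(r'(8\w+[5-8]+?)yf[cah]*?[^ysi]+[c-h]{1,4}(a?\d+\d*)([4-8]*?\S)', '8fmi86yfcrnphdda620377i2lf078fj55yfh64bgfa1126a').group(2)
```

The pattern matches the literal '8', then one or more of a word character, then one or more of a character in [5-8] (lazy) (captured); then the literal 'yf', then zero or more of one of [cah] (lazy), then one or more of any character except [ysi]; then 1 to 4 of a character in [c-h]; then optionally a literal 'a', then one or more of a digit, then zero or more of a digit (captured); then zero or more of a character in [4-8] (lazy), then a non-whitespace character (captured).
Unlike `match`, `search` isn't anchored — it looks for the pattern anywhere in the string.
The match spans [0:47] → '8fmi86yfcrnphdda620377i2lf078fj55yfh64bgfa1126a'.
Captured: group 1 = '8fmi86yfcrnphdda620377i2lf078fj55', group 2 = 'a1126', group 3 = 'a'.

'a1126'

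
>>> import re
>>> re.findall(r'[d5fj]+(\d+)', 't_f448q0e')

['448']

The pattern matches one or more of one of [d5fj]; then one or more of a digit (captured).
Matches: at [2:6] match 'f448', group 1 = '448'.
One capturing group, so `findall` returns just the captured substring from the one match — 1 in all.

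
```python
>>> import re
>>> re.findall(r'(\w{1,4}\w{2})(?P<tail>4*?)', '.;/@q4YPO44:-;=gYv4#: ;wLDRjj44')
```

2 groups means each result is a tuple of 2 captured strings — 3 here.

[('q4YPO4', ''), ('gYv4', ''), ('wLDRjj', '')]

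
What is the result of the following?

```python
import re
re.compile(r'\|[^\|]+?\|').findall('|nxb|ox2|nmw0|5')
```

['|nxb|', '|nmw0|']

Walking the string: at [0:5] → '|nxb|'; at [8:14] → '|nmw0|'.
With no groups in the pattern, `findall` gives back each whole match — 2 here.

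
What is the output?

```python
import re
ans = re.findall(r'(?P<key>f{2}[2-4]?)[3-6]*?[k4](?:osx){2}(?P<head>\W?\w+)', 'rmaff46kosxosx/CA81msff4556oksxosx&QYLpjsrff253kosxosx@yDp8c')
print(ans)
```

This matches exactly 2 of the literal 'f', then optionally a character in [2-4] (captured as 'key'); then zero or more of a character in [3-6] (lazy), then one of [k4], then the literal 'osx' repeated 2 times; then optionally a non-word character, then one or more of a word character (captured as 'head').
Scanning left to right: at [3:34] match 'ff46kosxosx/CA81msff4556oksxosx', groups = ('ff4', '/CA81msff4556oksxosx'); at [42:60] match 'ff253kosxosx@yDp8c', groups = ('ff2', '@yDp8c').
2 groups means each result is a tuple of 2 captured strings — 2 here.

[('ff4', '/CA81msff4556oksxosx'), ('ff2', '@yDp8c')]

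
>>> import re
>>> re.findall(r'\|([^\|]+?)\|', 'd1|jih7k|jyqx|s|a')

['jih7k', 's']

Scanning left to right: at [2:9] match '|jih7k|', group 1 = 'jih7k'; at [13:16] match '|s|', group 1 = 's'.
`findall` collects group 1 from each match (2 total).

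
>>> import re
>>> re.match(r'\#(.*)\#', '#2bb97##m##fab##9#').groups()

('2bb97##m##fab##9',)

The match spans [0:18] → '#2bb97##m##fab##9#'.
Captured: group 1 = '2bb97##m##fab##9'.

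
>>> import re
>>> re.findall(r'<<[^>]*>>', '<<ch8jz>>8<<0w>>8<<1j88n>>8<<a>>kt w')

['<<ch8jz>>', '<<0w>>', '<<1j88n>>', '<<a>>']

Since nothing is captured, `findall` lists the 4 matched substrings directly.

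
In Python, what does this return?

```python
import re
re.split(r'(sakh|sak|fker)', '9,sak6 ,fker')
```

With a capturing group present, the delimiter's captured portion is kept in the result list.

['9,', 'sak', '6 ,', 'fker', '']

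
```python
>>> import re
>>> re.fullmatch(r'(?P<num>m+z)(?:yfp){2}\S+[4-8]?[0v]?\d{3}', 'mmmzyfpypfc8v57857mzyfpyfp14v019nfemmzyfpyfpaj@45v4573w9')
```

`fullmatch` succeeds only if the pattern covers the string from start to end.
Here there's no way to consume every character, so the call returns None.

None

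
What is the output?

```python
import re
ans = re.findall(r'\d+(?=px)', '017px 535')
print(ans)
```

['017']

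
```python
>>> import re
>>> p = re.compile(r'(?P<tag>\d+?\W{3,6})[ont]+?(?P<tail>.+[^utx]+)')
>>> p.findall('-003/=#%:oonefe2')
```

The pattern matches one or more of a digit (lazy), then 3 to 6 of a non-word character (captured as 'tag'); then one or more of one of [ont] (lazy); then one or more of any character, then one or more of any character except [utx] (captured as 'tail').
Lazy quantifiers expand one character at a time until the remainder of the pattern can match.
Scanning left to right: at [1:16] match '003/=#%:oonefe2', groups = ('003/=#%:', 'onefe2').
Multiple groups make `findall` return tuples — one 2-tuple for the one match.

[('003/=#%:', 'onefe2')]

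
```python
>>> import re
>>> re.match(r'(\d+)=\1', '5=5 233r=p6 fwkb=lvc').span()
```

The backreference `\1` re-matches whatever the first group consumed, character for character.
`re.match` won't scan ahead — the pattern has to work from the very first character.
The match spans [0:3] → '5=5'.
Captured: group 1 = '5'.

(0, 3)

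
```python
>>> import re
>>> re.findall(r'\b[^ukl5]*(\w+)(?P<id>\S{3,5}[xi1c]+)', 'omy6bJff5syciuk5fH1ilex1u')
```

This matches a word boundary (`\b`, zero-width); then zero or more of any character except [ukl5]; then one or more of a word character (captured); then 3 to 5 of a non-whitespace character, then one or more of one of [xi1c] (captured as 'id').
With 2 capturing groups, `findall` returns a 2-tuple per match.

[('5syciuk5fH1i', 'lex1')]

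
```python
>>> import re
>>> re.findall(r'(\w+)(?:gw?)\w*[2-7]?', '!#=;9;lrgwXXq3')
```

['lr']

Because there's exactly one group, `findall` drops the full match and keeps group 1 from the one hit.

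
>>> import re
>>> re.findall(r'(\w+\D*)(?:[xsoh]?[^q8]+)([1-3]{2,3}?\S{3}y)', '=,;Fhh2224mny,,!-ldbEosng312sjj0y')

This matches one or more of a word character, then zero or more of a non-digit (captured); then optionally one of [xsoh], then one or more of any character except [q8] (non-capturing group); then 2 to 3 of a character in [1-3] (lazy), then exactly 3 of a non-whitespace character, then the literal 'y' (captured).
Scanning left to right: at [3:13] match 'Fhh2224mny', groups = ('Fhh', '224mny').
`findall` packs the 2 group values into a tuple for every match.

[('Fhh', '224mny')]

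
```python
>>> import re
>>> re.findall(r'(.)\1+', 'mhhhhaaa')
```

['h', 'a']

`\1` has to match the exact text group 1 already captured.
Matches: at [1:5] match 'hhhh', group 1 = 'h'; at [5:8] match 'aaa', group 1 = 'a'.
One capturing group, so `findall` returns just the captured substring from each match — 2 in all.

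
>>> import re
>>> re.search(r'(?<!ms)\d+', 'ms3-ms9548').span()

(7, 10)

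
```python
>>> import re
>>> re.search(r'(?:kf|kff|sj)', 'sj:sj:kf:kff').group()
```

'sj'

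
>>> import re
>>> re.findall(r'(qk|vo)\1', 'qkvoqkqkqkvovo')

['qk', 'vo']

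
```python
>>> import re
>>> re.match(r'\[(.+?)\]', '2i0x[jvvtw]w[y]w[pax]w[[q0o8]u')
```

`match` is anchored at position 0; if the pattern doesn't fit there, it returns None.
Here the string doesn't start with a match, so the call returns None.

None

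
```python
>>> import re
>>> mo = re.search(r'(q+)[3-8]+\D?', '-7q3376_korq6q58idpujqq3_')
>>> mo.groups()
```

('q',)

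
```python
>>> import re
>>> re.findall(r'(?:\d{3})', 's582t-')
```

Pattern: exactly 3 of a digit (non-capturing group).
With no groups in the pattern, `findall` gives back each whole match — 1 here.

['582']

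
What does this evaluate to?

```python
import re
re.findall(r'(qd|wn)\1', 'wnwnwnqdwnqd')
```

`\1` is not a pattern — it's the concrete string captured by group 1, re-applied verbatim.
Scanning left to right: at [0:4] match 'wnwn', group 1 = 'wn'.
Because there's exactly one group, `findall` drops the full match and keeps group 1 from the one hit.

['wn']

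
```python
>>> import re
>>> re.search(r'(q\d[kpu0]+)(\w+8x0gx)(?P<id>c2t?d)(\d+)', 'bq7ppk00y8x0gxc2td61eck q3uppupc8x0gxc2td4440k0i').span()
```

(1, 20)

The pattern matches the literal 'q', then a digit, then one or more of one of [kpu0] (captured); then one or more of a word character, then the literal '8x0', then the literal 'gx' (captured); then the literal 'c2', then optionally the literal 't', then a literal 'd' (captured as 'id'); then one or more of a digit (captured).
`re.search` scans for the first position where the pattern succeeds.
The match spans [1:20] → 'q7ppk00y8x0gxc2td61'.
Captured: group 1 = 'q7ppk00', group 2 = 'y8x0gx', group 3 = 'c2td', group 4 = '61'.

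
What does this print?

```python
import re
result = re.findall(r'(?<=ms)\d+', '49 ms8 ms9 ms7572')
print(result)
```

['8', '9', '7572']

The positive lookaround only admits positions where the adjacent text matches; those characters stay outside the span.
With no groups in the pattern, `findall` gives back each whole match — 3 here.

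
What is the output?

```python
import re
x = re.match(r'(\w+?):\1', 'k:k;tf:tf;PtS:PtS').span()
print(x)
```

(0, 3)

`\1` is not a pattern — it's the concrete string captured by group 1, re-applied verbatim.
`re.match` won't scan ahead — the pattern has to work from the very first character.
The match spans [0:3] → 'k:k'.
Captured: group 1 = 'k'.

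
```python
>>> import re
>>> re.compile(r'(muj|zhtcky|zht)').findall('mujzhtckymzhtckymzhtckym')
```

`|` is ordered: at each position the engine commits to the first alternative that works.
Because there's exactly one group, `findall` drops the full match and keeps group 1 from each hit.

['muj', 'zhtcky', 'zhtcky', 'zhtcky']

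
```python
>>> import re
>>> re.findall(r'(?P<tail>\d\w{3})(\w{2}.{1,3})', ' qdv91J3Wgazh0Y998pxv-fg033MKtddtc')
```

[('91J3', 'Wgazh'), ('0Y99', '8pxv-'), ('033M', 'Ktddt')]

This matches a digit, then exactly 3 of a word character (captured as 'tail'); then exactly 2 of a word character, then 1 to 3 of any character (captured).
Walking the string: at [4:13] match '91J3Wgazh', groups = ('91J3', 'Wgazh'); at [13:22] match '0Y998pxv-', groups = ('0Y99', '8pxv-'); at [24:33] match '033MKtddt', groups = ('033M', 'Ktddt').
2 groups means each result is a tuple of 2 captured strings — 3 here.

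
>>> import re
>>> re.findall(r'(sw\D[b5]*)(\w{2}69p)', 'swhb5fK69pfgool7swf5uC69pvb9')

[('swhb5', 'fK69p'), ('swf5', 'uC69p')]

Pattern: the literal 'sw', then a non-digit, then zero or more of one of [b5] (captured); then exactly 2 of a word character, then the literal '69', then a literal 'p' (captured).
With 2 capturing groups, `findall` returns a 2-tuple per match.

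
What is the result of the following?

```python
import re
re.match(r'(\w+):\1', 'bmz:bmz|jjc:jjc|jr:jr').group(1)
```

'bmz'

`\1` has to match the exact text group 1 already captured.
`re.match` won't scan ahead — the pattern has to work from the very first character.
The match spans [0:7] → 'bmz:bmz'.
Captured: group 1 = 'bmz'.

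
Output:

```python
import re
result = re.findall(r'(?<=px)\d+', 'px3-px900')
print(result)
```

['3', '900']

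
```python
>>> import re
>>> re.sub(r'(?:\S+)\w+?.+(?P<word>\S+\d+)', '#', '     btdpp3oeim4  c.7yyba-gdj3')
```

'     #'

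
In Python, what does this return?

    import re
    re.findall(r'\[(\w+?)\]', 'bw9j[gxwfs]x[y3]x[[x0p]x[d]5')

With a single group, `findall` returns only what that group captured — 4 items.

['gxwfs', 'y3', 'x0p', 'd']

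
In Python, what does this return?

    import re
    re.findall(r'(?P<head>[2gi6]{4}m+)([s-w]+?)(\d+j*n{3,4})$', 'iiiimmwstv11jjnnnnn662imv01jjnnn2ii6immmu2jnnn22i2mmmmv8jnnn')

This matches exactly 4 of one of [2gi6], then one or more of a literal 'm' (captured as 'head'); then one or more of a character in [s-w] (lazy) (captured); then one or more of a digit, then zero or more of the literal 'j', then 3 to 4 of the literal 'n' (captured); then anchored at the end.
With 3 capturing groups, `findall` returns a 3-tuple per match.

[('22i2mmmm', 'v', '8jnnn')]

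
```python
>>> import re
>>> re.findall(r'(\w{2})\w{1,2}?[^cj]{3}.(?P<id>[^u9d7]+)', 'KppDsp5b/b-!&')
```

[('Kp', 'b/b-!&')]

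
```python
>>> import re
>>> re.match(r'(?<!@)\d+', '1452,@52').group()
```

'1452'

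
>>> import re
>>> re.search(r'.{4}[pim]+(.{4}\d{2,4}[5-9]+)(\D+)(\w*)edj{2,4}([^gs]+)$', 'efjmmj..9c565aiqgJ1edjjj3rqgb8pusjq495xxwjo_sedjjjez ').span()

(26, 53)

This matches exactly 4 of any character, then one or more of one of [pim]; then exactly 4 of any character, then 2 to 4 of a digit, then one or more of a character in [5-9] (captured); then one or more of a non-digit (captured); then zero or more of a word character (captured); then the literal 'ed', then 2 to 4 of a literal 'j'; then one or more of any character except [gs] (captured); then anchored at the end.
Unlike `match`, `search` isn't anchored — it looks for the pattern anywhere in the string.
The match spans [26:53] → 'qgb8pusjq495xxwjo_sedjjjez '.
Captured: group 1 = 'usjq495', group 2 = 'xxwjo_s', group 3 = '', group 4 = 'ez '.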